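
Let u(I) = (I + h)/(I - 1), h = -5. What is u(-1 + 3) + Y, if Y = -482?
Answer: -485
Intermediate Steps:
u(I) = (-5 + I)/(-1 + I) (u(I) = (I - 5)/(I - 1) = (-5 + I)/(-1 + I))
u(-1 + 3) + Y = (-5 + (-1 + 3))/(-1 + (-1 + 3)) - 482 = (-5 + 2)/(-1 + 2) - 482 = -3/1 - 482 = 1*(-3) - 482 = -3 - 482 = -485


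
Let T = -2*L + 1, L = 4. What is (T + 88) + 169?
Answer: 250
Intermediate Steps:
T = -7 (T = -2*4 + 1 = -8 + 1 = -7)
(T + 88) + 169 = (-7 + 88) + 169 = 81 + 169 = 250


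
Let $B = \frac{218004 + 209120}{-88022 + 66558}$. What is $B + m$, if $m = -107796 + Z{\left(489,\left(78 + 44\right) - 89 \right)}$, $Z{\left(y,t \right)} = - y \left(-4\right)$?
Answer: $- \frac{568044221}{5366} \approx -1.0586 \cdot 10^{5}$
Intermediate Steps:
$Z{\left(y,t \right)} = 4 y$
$m = -105840$ ($m = -107796 + 4 \cdot 489 = -107796 + 1956 = -105840$)
$B = - \frac{106781}{5366}$ ($B = \frac{427124}{-21464} = 427124 \left(- \frac{1}{21464}\right) = - \frac{106781}{5366} \approx -19.9$)
$B + m = - \frac{106781}{5366} - 105840 = - \frac{568044221}{5366}$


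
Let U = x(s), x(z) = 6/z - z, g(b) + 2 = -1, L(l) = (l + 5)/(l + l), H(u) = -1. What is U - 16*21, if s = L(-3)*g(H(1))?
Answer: -331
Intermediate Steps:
L(l) = (5 + l)/(2*l) (L(l) = (5 + l)/((2*l)) = (5 + l)*(1/(2*l)) = (5 + l)/(2*l))
g(b) = -3 (g(b) = -2 - 1 = -3)
s = 1 (s = ((½)*(5 - 3)/(-3))*(-3) = ((½)*(-⅓)*2)*(-3) = -⅓*(-3) = 1)
x(z) = -z + 6/z
U = 5 (U = -1*1 + 6/1 = -1 + 6*1 = -1 + 6 = 5)
U - 16*21 = 5 - 16*21 = 5 - 336 = -331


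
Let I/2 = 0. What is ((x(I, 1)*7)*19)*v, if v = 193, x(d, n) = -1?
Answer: -25669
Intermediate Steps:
I = 0 (I = 2*0 = 0)
((x(I, 1)*7)*19)*v = (-1*7*19)*193 = -7*19*193 = -133*193 = -25669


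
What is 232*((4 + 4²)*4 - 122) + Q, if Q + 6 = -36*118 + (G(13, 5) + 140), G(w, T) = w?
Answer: -13845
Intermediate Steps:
Q = -4101 (Q = -6 + (-36*118 + (13 + 140)) = -6 + (-4248 + 153) = -6 - 4095 = -4101)
232*((4 + 4²)*4 - 122) + Q = 232*((4 + 4²)*4 - 122) - 4101 = 232*((4 + 16)*4 - 122) - 4101 = 232*(20*4 - 122) - 4101 = 232*(80 - 122) - 4101 = 232*(-42) - 4101 = -9744 - 4101 = -13845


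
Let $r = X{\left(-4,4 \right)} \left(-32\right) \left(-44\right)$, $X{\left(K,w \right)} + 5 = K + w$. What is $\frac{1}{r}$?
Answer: $- \frac{1}{7040} \approx -0.00014205$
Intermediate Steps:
$X{\left(K,w \right)} = -5 + K + w$ ($X{\left(K,w \right)} = -5 + \left(K + w\right) = -5 + K + w$)
$r = -7040$ ($r = \left(-5 - 4 + 4\right) \left(-32\right) \left(-44\right) = \left(-5\right) \left(-32\right) \left(-44\right) = 160 \left(-44\right) = -7040$)
$\frac{1}{r} = \frac{1}{-7040} = - \frac{1}{7040}$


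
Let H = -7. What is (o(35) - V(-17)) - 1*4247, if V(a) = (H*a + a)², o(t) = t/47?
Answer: -688562/47 ≈ -14650.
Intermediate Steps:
o(t) = t/47 (o(t) = t*(1/47) = t/47)
V(a) = 36*a² (V(a) = (-7*a + a)² = (-6*a)² = 36*a²)
(o(35) - V(-17)) - 1*4247 = ((1/47)*35 - 36*(-17)²) - 1*4247 = (35/47 - 36*289) - 4247 = (35/47 - 1*10404) - 4247 = (35/47 - 10404) - 4247 = -488953/47 - 4247 = -688562/47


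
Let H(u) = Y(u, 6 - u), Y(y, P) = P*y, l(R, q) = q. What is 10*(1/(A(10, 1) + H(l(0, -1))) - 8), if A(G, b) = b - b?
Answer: -570/7 ≈ -81.429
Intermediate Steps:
A(G, b) = 0
H(u) = u*(6 - u) (H(u) = (6 - u)*u = u*(6 - u))
10*(1/(A(10, 1) + H(l(0, -1))) - 8) = 10*(1/(0 - (6 - 1*(-1))) - 8) = 10*(1/(0 - (6 + 1)) - 8) = 10*(1/(0 - 1*7) - 8) = 10*(1/(0 - 7) - 8) = 10*(1/(-7) - 8) = 10*(-⅐ - 8) = 10*(-57/7) = -570/7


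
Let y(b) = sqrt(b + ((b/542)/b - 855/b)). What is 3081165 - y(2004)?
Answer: 3081165 - sqrt(16414859220227)/90514 ≈ 3.0811e+6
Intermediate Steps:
y(b) = sqrt(1/542 + b - 855/b) (y(b) = sqrt(b + ((b*(1/542))/b - 855/b)) = sqrt(b + ((b/542)/b - 855/b)) = sqrt(b + (1/542 - 855/b)) = sqrt(1/542 + b - 855/b))
3081165 - y(2004) = 3081165 - sqrt(542 - 251168220/2004 + 293764*2004)/542 = 3081165 - sqrt(542 - 251168220*1/2004 + 588703056)/542 = 3081165 - sqrt(542 - 20930685/167 + 588703056)/542 = 3081165 - sqrt(98292570181/167)/542 = 3081165 - sqrt(16414859220227)/167/542 = 3081165 - sqrt(16414859220227)/90514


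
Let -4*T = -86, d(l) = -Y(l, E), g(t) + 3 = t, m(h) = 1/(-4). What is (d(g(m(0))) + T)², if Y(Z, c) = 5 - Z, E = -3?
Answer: 2809/16 ≈ 175.56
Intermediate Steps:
m(h) = -¼
g(t) = -3 + t
d(l) = -5 + l (d(l) = -(5 - l) = -5 + l)
T = 43/2 (T = -¼*(-86) = 43/2 ≈ 21.500)
(d(g(m(0))) + T)² = ((-5 + (-3 - ¼)) + 43/2)² = ((-5 - 13/4) + 43/2)² = (-33/4 + 43/2)² = (53/4)² = 2809/16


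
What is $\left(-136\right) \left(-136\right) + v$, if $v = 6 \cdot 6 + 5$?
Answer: $18537$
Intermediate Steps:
$v = 41$ ($v = 36 + 5 = 41$)
$\left(-136\right) \left(-136\right) + v = \left(-136\right) \left(-136\right) + 41 = 18496 + 41 = 18537$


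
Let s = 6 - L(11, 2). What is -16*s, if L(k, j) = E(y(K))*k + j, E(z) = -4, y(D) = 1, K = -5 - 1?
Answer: -768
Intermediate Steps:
K = -6
L(k, j) = j - 4*k (L(k, j) = -4*k + j = j - 4*k)
s = 48 (s = 6 - (2 - 4*11) = 6 - (2 - 44) = 6 - 1*(-42) = 6 + 42 = 48)
-16*s = -16*48 = -768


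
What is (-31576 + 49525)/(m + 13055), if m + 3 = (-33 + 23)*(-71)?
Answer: 17949/13762 ≈ 1.3042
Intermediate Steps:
m = 707 (m = -3 + (-33 + 23)*(-71) = -3 - 10*(-71) = -3 + 710 = 707)
(-31576 + 49525)/(m + 13055) = (-31576 + 49525)/(707 + 13055) = 17949/13762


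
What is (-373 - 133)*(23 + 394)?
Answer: -211002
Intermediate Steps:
(-373 - 133)*(23 + 394) = -506*417 = -211002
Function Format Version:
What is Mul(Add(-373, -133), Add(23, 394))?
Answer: -211002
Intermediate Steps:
Mul(Add(-373, -133), Add(23, 394)) = Mul(-506, 417) = -211002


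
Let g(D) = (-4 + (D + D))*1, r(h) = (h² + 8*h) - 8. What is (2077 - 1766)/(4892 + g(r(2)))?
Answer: 311/4912 ≈ 0.063314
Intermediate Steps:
r(h) = -8 + h² + 8*h
g(D) = -4 + 2*D (g(D) = (-4 + 2*D)*1 = -4 + 2*D)
(2077 - 1766)/(4892 + g(r(2))) = (2077 - 1766)/(4892 + (-4 + 2*(-8 + 2² + 8*2))) = 311/(4892 + (-4 + 2*(-8 + 4 + 16))) = 311/(4892 + (-4 + 2*12)) = 311/(4892 + (-4 + 24)) = 311/(4892 + 20) = 311/4912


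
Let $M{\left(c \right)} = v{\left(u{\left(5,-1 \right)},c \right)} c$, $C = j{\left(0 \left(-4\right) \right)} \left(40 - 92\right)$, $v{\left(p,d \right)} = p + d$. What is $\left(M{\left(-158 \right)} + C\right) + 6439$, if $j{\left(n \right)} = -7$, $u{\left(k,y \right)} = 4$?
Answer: $31135$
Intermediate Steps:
$v{\left(p,d \right)} = d + p$
$C = 364$ ($C = - 7 \left(40 - 92\right) = \left(-7\right) \left(-52\right) = 364$)
$M{\left(c \right)} = c \left(4 + c\right)$ ($M{\left(c \right)} = \left(c + 4\right) c = \left(4 + c\right) c = c \left(4 + c\right)$)
$\left(M{\left(-158 \right)} + C\right) + 6439 = \left(- 158 \left(4 - 158\right) + 364\right) + 6439 = \left(\left(-158\right) \left(-154\right) + 364\right) + 6439 = \left(24332 + 364\right) + 6439 = 24696 + 6439 = 31135$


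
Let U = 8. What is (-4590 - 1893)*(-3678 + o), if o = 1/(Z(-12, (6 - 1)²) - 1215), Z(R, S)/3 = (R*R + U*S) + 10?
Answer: 1216070335/51 ≈ 2.3845e+7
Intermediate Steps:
Z(R, S) = 30 + 3*R² + 24*S (Z(R, S) = 3*((R*R + 8*S) + 10) = 3*((R² + 8*S) + 10) = 3*(10 + R² + 8*S) = 30 + 3*R² + 24*S)
o = -1/153 (o = 1/((30 + 3*(-12)² + 24*(6 - 1)²) - 1215) = 1/((30 + 3*144 + 24*5²) - 1215) = 1/((30 + 432 + 24*25) - 1215) = 1/((30 + 432 + 600) - 1215) = 1/(1062 - 1215) = 1/(-153) = -1/153 ≈ -0.0065359)
(-4590 - 1893)*(-3678 + o) = (-4590 - 1893)*(-3678 - 1/153) = -6483*(-562735/153) = 1216070335/51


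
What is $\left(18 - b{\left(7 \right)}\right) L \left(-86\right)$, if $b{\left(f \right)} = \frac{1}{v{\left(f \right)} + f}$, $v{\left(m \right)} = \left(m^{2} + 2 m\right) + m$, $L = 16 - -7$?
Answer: $- \frac{2739530}{77} \approx -35578.0$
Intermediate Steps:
$L = 23$ ($L = 16 + 7 = 23$)
$v{\left(m \right)} = m^{2} + 3 m$
$b{\left(f \right)} = \frac{1}{f + f \left(3 + f\right)}$ ($b{\left(f \right)} = \frac{1}{f \left(3 + f\right) + f} = \frac{1}{f + f \left(3 + f\right)}$)
$\left(18 - b{\left(7 \right)}\right) L \left(-86\right) = \left(18 - \frac{1}{7 \left(4 + 7\right)}\right) 23 \left(-86\right) = \left(18 - \frac{1}{7 \cdot 11}\right) 23 \left(-86\right) = \left(18 - \frac{1}{7} \cdot \frac{1}{11}\right) 23 \left(-86\right) = \left(18 - \frac{1}{77}\right) 23 \left(-86\right) = \frac{1385}{77} \cdot 23 \left(-86\right) = \frac{31855}{77} \left(-86\right) = - \frac{2739530}{77}$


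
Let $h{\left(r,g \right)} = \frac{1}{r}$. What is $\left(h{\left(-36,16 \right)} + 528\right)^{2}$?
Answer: $\frac{361266049}{1296} \approx 2.7875 \cdot 10^{5}$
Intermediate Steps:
$\left(h{\left(-36,16 \right)} + 528\right)^{2} = \left(\frac{1}{-36} + 528\right)^{2} = \left(- \frac{1}{36} + 528\right)^{2} = \left(\frac{19007}{36}\right)^{2} = \frac{361266049}{1296}$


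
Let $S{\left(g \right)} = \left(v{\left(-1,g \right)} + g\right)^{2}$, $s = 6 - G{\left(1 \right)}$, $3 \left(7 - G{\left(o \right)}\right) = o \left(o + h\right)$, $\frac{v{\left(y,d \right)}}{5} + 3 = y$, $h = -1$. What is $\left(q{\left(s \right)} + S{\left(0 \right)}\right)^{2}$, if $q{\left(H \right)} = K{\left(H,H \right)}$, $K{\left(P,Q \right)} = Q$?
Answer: $159201$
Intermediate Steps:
$v{\left(y,d \right)} = -15 + 5 y$
$G{\left(o \right)} = 7 - \frac{o \left(-1 + o\right)}{3}$ ($G{\left(o \right)} = 7 - \frac{o \left(o - 1\right)}{3} = 7 - \frac{o \left(-1 + o\right)}{3}$)
$s = -1$ ($s = 6 - \left(7 - \frac{1^{2}}{3} + \frac{1}{3} \cdot 1\right) = 6 - \left(7 - \frac{1}{3} + \frac{1}{3}\right) = 6 - 7 = -1$)
$S{\left(g \right)} = \left(-20 + g\right)^{2}$ ($S{\left(g \right)} = \left(\left(-15 + 5 \left(-1\right)\right) + g\right)^{2} = \left(\left(-15 - 5\right) + g\right)^{2} = \left(-20 + g\right)^{2}$)
$q{\left(H \right)} = H$
$\left(q{\left(s \right)} + S{\left(0 \right)}\right)^{2} = \left(-1 + \left(-20 + 0\right)^{2}\right)^{2} = \left(-1 + \left(-20\right)^{2}\right)^{2} = \left(-1 + 400\right)^{2} = 399^{2} = 159201$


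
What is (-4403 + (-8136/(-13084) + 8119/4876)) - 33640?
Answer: -26379408565/693452 ≈ -38041.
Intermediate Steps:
(-4403 + (-8136/(-13084) + 8119/4876)) - 33640 = (-4403 + (-8136*(-1/13084) + 8119*(1/4876))) - 33640 = (-4403 + (2034/3271 + 353/212)) - 33640 = (-4403 + 1585871/693452) - 33640 = -3051683285/693452 - 33640 = -26379408565/693452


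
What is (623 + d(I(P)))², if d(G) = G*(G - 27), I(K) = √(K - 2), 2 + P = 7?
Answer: 394063 - 33804*√3 ≈ 3.3551e+5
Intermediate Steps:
P = 5 (P = -2 + 7 = 5)
I(K) = √(-2 + K)
d(G) = G*(-27 + G)
(623 + d(I(P)))² = (623 + √(-2 + 5)*(-27 + √(-2 + 5)))² = (623 + √3*(-27 + √3))²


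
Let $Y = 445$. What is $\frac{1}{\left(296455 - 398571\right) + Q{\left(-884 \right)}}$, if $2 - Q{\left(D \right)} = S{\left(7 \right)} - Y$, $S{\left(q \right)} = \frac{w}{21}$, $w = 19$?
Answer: $- \frac{21}{2135068} \approx -9.8358 \cdot 10^{-6}$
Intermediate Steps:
$S{\left(q \right)} = \frac{19}{21}$
$Q{\left(D \right)} = \frac{9368}{21}$ ($Q{\left(D \right)} = 2 - \left(\frac{19}{21} - 445\right) = 2 - - \frac{9326}{21} = 2 + \frac{9326}{21} = \frac{9368}{21}$)
$\frac{1}{\left(296455 - 398571\right) + Q{\left(-884 \right)}} = \frac{1}{\left(296455 - 398571\right) + \frac{9368}{21}} = \frac{1}{-102116 + \frac{9368}{21}} = \frac{1}{- \frac{2135068}{21}} = - \frac{21}{2135068}$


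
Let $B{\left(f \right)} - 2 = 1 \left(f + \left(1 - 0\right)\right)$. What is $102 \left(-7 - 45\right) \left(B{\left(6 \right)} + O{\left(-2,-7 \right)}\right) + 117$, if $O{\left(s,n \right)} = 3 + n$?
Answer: $-26403$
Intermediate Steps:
$B{\left(f \right)} = 3 + f$ ($B{\left(f \right)} = 2 + 1 \left(f + \left(1 - 0\right)\right) = 2 + 1 \left(f + \left(1 + 0\right)\right) = 2 + 1 \left(f + 1\right) = 2 + 1 \left(1 + f\right) = 2 + \left(1 + f\right) = 3 + f$)
$102 \left(-7 - 45\right) \left(B{\left(6 \right)} + O{\left(-2,-7 \right)}\right) + 117 = 102 \left(-7 - 45\right) \left(\left(3 + 6\right) + \left(3 - 7\right)\right) + 117 = 102 \left(- 52 \left(9 - 4\right)\right) + 117 = 102 \left(\left(-52\right) 5\right) + 117 = 102 \left(-260\right) + 117 = -26520 + 117 = -26403$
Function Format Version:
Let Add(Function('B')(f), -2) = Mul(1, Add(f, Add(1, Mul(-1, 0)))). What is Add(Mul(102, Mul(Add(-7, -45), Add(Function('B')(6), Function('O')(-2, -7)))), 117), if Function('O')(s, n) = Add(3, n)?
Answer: -26403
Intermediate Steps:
Function('B')(f) = Add(3, f) (Function('B')(f) = Add(2, Mul(1, Add(f, Add(1, Mul(-1, 0))))) = Add(2, Mul(1, Add(f, Add(1, 0)))) = Add(2, Mul(1, Add(f, 1))) = Add(2, Mul(1, Add(1, f))) = Add(2, Add(1, f)) = Add(3, f))
Add(Mul(102, Mul(Add(-7, -45), Add(Function('B')(6), Function('O')(-2, -7)))), 117) = Add(Mul(102, Mul(Add(-7, -45), Add(Add(3, 6), Add(3, -7)))), 117) = Add(Mul(102, Mul(-52, Add(9, -4))), 117) = Add(Mul(102, Mul(-52, 5)), 117) = Add(Mul(102, -260), 117) = Add(-26520, 117) = -26403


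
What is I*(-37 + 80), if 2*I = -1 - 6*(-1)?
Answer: 215/2 ≈ 107.50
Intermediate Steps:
I = 5/2 (I = (-1 - 6*(-1))/2 = (-1 + 6)/2 = (½)*5 = 5/2 ≈ 2.5000)
I*(-37 + 80) = 5*(-37 + 80)/2 = (5/2)*43 = 215/2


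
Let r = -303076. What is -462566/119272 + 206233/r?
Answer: -302923668/66449413 ≈ -4.5587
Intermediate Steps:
-462566/119272 + 206233/r = -462566/119272 + 206233/(-303076) = -462566*1/119272 + 206233*(-1/303076) = -231283/59636 - 206233/303076 = -302923668/66449413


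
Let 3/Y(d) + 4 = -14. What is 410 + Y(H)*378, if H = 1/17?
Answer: 347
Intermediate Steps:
H = 1/17 ≈ 0.058824
Y(d) = -⅙ (Y(d) = 3/(-4 - 14) = 3/(-18) = 3*(-1/18) = -⅙)
410 + Y(H)*378 = 410 - ⅙*378 = 410 - 63 = 347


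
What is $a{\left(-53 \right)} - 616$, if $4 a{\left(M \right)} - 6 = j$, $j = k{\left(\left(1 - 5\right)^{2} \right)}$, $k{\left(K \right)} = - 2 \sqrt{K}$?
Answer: $- \frac{1233}{2} \approx -616.5$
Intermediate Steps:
$j = -8$ ($j = - 2 \sqrt{\left(1 - 5\right)^{2}} = - 2 \sqrt{\left(-4\right)^{2}} = - 2 \sqrt{16} = \left(-2\right) 4 = -8$)
$a{\left(M \right)} = - \frac{1}{2}$ ($a{\left(M \right)} = \frac{3}{2} + \frac{1}{4} \left(-8\right) = \frac{3}{2} - 2 = - \frac{1}{2}$)
$a{\left(-53 \right)} - 616 = - \frac{1}{2} - 616 = - \frac{1233}{2}$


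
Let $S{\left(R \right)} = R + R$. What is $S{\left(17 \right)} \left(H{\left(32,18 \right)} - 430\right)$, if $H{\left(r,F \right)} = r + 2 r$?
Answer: $-11356$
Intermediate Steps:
$H{\left(r,F \right)} = 3 r$
$S{\left(R \right)} = 2 R$
$S{\left(17 \right)} \left(H{\left(32,18 \right)} - 430\right) = 2 \cdot 17 \left(3 \cdot 32 - 430\right) = 34 \left(96 - 430\right) = 34 \left(-334\right) = -11356$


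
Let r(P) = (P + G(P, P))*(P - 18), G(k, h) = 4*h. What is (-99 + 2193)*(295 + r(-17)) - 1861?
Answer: 6845519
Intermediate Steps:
r(P) = 5*P*(-18 + P) (r(P) = (P + 4*P)*(P - 18) = (5*P)*(-18 + P) = 5*P*(-18 + P))
(-99 + 2193)*(295 + r(-17)) - 1861 = (-99 + 2193)*(295 + 5*(-17)*(-18 - 17)) - 1861 = 2094*(295 + 5*(-17)*(-35)) - 1861 = 2094*(295 + 2975) - 1861 = 2094*3270 - 1861 = 6847380 - 1861 = 6845519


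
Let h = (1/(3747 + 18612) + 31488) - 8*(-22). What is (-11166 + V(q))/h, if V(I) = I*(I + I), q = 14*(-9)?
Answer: 460282374/707975377 ≈ 0.65014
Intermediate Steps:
q = -126
V(I) = 2*I**2 (V(I) = I*(2*I) = 2*I**2)
h = 707975377/22359 (h = (1/22359 + 31488) + 176 = 704040193/22359 + 176 = 707975377/22359 ≈ 31664.)
(-11166 + V(q))/h = (-11166 + 2*(-126)**2)/(707975377/22359) = (-11166 + 2*15876)*(22359/707975377) = (-11166 + 31752)*(22359/707975377) = 20586*(22359/707975377) = 460282374/707975377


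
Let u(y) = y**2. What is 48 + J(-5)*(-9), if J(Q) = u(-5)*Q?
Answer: 1173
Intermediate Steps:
J(Q) = 25*Q (J(Q) = (-5)**2*Q = 25*Q)
48 + J(-5)*(-9) = 48 + (25*(-5))*(-9) = 48 - 125*(-9) = 48 + 1125 = 1173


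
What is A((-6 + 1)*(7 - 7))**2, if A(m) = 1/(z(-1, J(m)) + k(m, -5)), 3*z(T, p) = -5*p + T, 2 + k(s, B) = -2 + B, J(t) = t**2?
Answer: 9/784 ≈ 0.011480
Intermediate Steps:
k(s, B) = -4 + B (k(s, B) = -2 + (-2 + B) = -4 + B)
z(T, p) = -5*p/3 + T/3 (z(T, p) = (-5*p + T)/3 = (T - 5*p)/3 = -5*p/3 + T/3)
A(m) = 1/(-28/3 - 5*m**2/3) (A(m) = 1/((-5*m**2/3 + (1/3)*(-1)) + (-4 - 5)) = 1/((-5*m**2/3 - 1/3) - 9) = 1/((-1/3 - 5*m**2/3) - 9) = 1/(-28/3 - 5*m**2/3))
A((-6 + 1)*(7 - 7))**2 = (-3/(28 + 5*((-6 + 1)*(7 - 7))**2))**2 = (-3/(28 + 5*(-5*0)**2))**2 = (-3/(28 + 5*0**2))**2 = (-3/(28 + 5*0))**2 = (-3/(28 + 0))**2 = (-3/28)**2 = 9/784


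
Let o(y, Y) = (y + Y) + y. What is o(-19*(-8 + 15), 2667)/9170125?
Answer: 2401/9170125 ≈ 0.00026183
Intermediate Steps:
o(y, Y) = Y + 2*y (o(y, Y) = (Y + y) + y = Y + 2*y)
o(-19*(-8 + 15), 2667)/9170125 = (2667 + 2*(-19*(-8 + 15)))/9170125 = (2667 + 2*(-19*7))*(1/9170125) = (2667 + 2*(-133))*(1/9170125) = (2667 - 266)*(1/9170125) = 2401*(1/9170125) = 2401/9170125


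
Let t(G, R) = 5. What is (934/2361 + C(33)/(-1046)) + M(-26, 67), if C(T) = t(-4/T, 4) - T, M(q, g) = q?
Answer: -31583342/1234803 ≈ -25.578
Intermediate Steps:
C(T) = 5 - T
(934/2361 + C(33)/(-1046)) + M(-26, 67) = (934/2361 + (5 - 1*33)/(-1046)) - 26 = (934*(1/2361) + (5 - 33)*(-1/1046)) - 26 = (934/2361 - 28*(-1/1046)) - 26 = (934/2361 + 14/523) - 26 = 521536/1234803 - 26 = -31583342/1234803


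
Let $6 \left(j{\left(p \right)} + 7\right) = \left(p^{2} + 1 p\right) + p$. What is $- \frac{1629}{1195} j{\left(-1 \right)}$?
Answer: $\frac{23349}{2390} \approx 9.7695$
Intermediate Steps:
$j{\left(p \right)} = -7 + \frac{p}{3} + \frac{p^{2}}{6}$ ($j{\left(p \right)} = -7 + \frac{\left(p^{2} + 1 p\right) + p}{6} = -7 + \frac{\left(p^{2} + p\right) + p}{6} = -7 + \frac{\left(p + p^{2}\right) + p}{6} = -7 + \frac{p^{2} + 2 p}{6} = -7 + \left(\frac{p}{3} + \frac{p^{2}}{6}\right) = -7 + \frac{p}{3} + \frac{p^{2}}{6}$)
$- \frac{1629}{1195} j{\left(-1 \right)} = - \frac{1629}{1195} \left(-7 + \frac{1}{3} \left(-1\right) + \frac{\left(-1\right)^{2}}{6}\right) = \left(-1629\right) \frac{1}{1195} \left(-7 - \frac{1}{3} + \frac{1}{6} \cdot 1\right) = - \frac{1629 \left(-7 - \frac{1}{3} + \frac{1}{6}\right)}{1195} = \left(- \frac{1629}{1195}\right) \left(- \frac{43}{6}\right) = \frac{23349}{2390}$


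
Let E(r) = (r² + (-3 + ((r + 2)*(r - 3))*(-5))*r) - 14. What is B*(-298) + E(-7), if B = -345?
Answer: 104616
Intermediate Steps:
E(r) = -14 + r² + r*(-3 - 5*(-3 + r)*(2 + r)) (E(r) = (r² + (-3 + ((2 + r)*(-3 + r))*(-5))*r) - 14 = (r² + (-3 + ((-3 + r)*(2 + r))*(-5))*r) - 14 = (r² + (-3 - 5*(-3 + r)*(2 + r))*r) - 14 = (r² + r*(-3 - 5*(-3 + r)*(2 + r))) - 14 = -14 + r² + r*(-3 - 5*(-3 + r)*(2 + r)))
B*(-298) + E(-7) = -345*(-298) + (-14 - 5*(-7)³ + 6*(-7)² + 27*(-7)) = 102810 + (-14 - 5*(-343) + 6*49 - 189) = 102810 + (-14 + 1715 + 294 - 189) = 102810 + 1806 = 104616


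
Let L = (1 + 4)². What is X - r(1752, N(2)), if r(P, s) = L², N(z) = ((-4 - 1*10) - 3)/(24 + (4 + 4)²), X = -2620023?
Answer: -2620648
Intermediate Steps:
N(z) = -17/88 (N(z) = ((-4 - 10) - 3)/(24 + 8²) = (-14 - 3)/(24 + 64) = -17/88)
L = 25 (L = 5² = 25)
r(P, s) = 625 (r(P, s) = 25² = 625)
X - r(1752, N(2)) = -2620023 - 1*625 = -2620023 - 625 = -2620648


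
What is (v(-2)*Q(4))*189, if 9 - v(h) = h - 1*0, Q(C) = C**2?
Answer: 33264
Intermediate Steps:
v(h) = 9 - h (v(h) = 9 - (h - 1*0) = 9 - (h + 0) = 9 - h)
(v(-2)*Q(4))*189 = ((9 - 1*(-2))*4**2)*189 = ((9 + 2)*16)*189 = (11*16)*189 = 176*189 = 33264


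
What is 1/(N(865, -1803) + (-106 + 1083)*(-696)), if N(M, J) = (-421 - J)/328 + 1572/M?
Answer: -141860/96462809597 ≈ -1.4706e-6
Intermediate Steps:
N(M, J) = -421/328 + 1572/M - J/328 (N(M, J) = (-421 - J)*(1/328) + 1572/M = (-421/328 - J/328) + 1572/M = -421/328 + 1572/M - J/328)
1/(N(865, -1803) + (-106 + 1083)*(-696)) = 1/((1/328)*(515616 - 1*865*(421 - 1803))/865 + (-106 + 1083)*(-696)) = 1/((1/328)*(1/865)*(515616 - 1*865*(-1382)) + 977*(-696)) = 1/((1/328)*(1/865)*(515616 + 1195430) - 679992) = 1/((1/328)*(1/865)*1711046 - 679992) = 1/(855523/141860 - 679992) = 1/(-96462809597/141860) = -141860/96462809597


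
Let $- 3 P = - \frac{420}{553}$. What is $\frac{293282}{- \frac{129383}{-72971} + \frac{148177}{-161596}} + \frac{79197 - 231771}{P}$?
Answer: $- \frac{369815293157743}{1421852310} \approx -2.6009 \cdot 10^{5}$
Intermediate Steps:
$P = \frac{20}{79}$ ($P = - \frac{\left(-420\right) \frac{1}{553}}{3} = \left(- \frac{1}{3}\right) \left(- \frac{60}{79}\right) = \frac{20}{79} \approx 0.25316$)
$\frac{293282}{- \frac{129383}{-72971} + \frac{148177}{-161596}} + \frac{79197 - 231771}{P} = \frac{293282}{- \frac{129383}{-72971} + \frac{148177}{-161596}} + \frac{79197 - 231771}{\frac{20}{79}} = \frac{293282}{\left(-129383\right) \left(- \frac{1}{72971}\right) + 148177 \left(- \frac{1}{161596}\right)} - \frac{6026673}{10} = \frac{293282}{\frac{129383}{72971} - \frac{2087}{2276}} - \frac{6026673}{10} = \frac{293282}{\frac{142185231}{166081996}} - \frac{6026673}{10} = 293282 \cdot \frac{166081996}{142185231} - \frac{6026673}{10} = \frac{48708859950872}{142185231} - \frac{6026673}{10} = - \frac{369815293157743}{1421852310}$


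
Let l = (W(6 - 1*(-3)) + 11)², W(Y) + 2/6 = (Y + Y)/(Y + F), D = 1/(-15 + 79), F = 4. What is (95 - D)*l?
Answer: 335712775/24336 ≈ 13795.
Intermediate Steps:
D = 1/64 ≈ 0.015625
W(Y) = -⅓ + 2*Y/(4 + Y) (W(Y) = -⅓ + (Y + Y)/(Y + 4) = -⅓ + (2*Y)/(4 + Y) = -⅓ + 2*Y/(4 + Y))
l = 220900/1521 (l = ((-4 + 5*(6 - 1*(-3)))/(3*(4 + (6 - 1*(-3)))) + 11)² = ((-4 + 5*(6 + 3))/(3*(4 + (6 + 3))) + 11)² = ((-4 + 5*9)/(3*(4 + 9)) + 11)² = ((⅓)*(-4 + 45)/13 + 11)² = ((⅓)*(1/13)*41 + 11)² = (41/39 + 11)² = (470/39)² = 220900/1521 ≈ 145.23)
(95 - D)*l = (95 - 1*1/64)*(220900/1521) = (95 - 1/64)*(220900/1521) = (6079/64)*(220900/1521) = 335712775/24336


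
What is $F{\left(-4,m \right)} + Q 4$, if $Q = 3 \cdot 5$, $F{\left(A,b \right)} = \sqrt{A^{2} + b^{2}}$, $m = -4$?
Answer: $60 + 4 \sqrt{2} \approx 65.657$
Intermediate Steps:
$Q = 15$
$F{\left(-4,m \right)} + Q 4 = \sqrt{\left(-4\right)^{2} + \left(-4\right)^{2}} + 15 \cdot 4 = \sqrt{16 + 16} + 60 = \sqrt{32} + 60 = 4 \sqrt{2} + 60 = 60 + 4 \sqrt{2}$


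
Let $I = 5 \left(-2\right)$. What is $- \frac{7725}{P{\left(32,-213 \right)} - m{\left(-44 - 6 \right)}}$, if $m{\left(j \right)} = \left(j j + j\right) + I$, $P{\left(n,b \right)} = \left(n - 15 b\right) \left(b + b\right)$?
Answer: $\frac{7725}{1377142} \approx 0.0056094$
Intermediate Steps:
$I = -10$
$P{\left(n,b \right)} = 2 b \left(n - 15 b\right)$ ($P{\left(n,b \right)} = \left(n - 15 b\right) 2 b = 2 b \left(n - 15 b\right)$)
$m{\left(j \right)} = -10 + j + j^{2}$ ($m{\left(j \right)} = \left(j j + j\right) - 10 = \left(j^{2} + j\right) - 10 = \left(j + j^{2}\right) - 10 = -10 + j + j^{2}$)
$- \frac{7725}{P{\left(32,-213 \right)} - m{\left(-44 - 6 \right)}} = - \frac{7725}{2 \left(-213\right) \left(32 - -3195\right) - \left(-10 - 50 + \left(-44 - 6\right)^{2}\right)} = - \frac{7725}{2 \left(-213\right) \left(32 + 3195\right) - \left(-10 - 50 + \left(-44 - 6\right)^{2}\right)} = - \frac{7725}{2 \left(-213\right) 3227 - \left(-10 - 50 + \left(-50\right)^{2}\right)} = - \frac{7725}{-1374702 - \left(-10 - 50 + 2500\right)} = - \frac{7725}{-1374702 - 2440} = - \frac{7725}{-1377142} = \left(-7725\right) \left(- \frac{1}{1377142}\right) = \frac{7725}{1377142}$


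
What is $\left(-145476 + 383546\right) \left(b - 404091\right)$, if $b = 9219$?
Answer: $-94007177040$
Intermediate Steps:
$\left(-145476 + 383546\right) \left(b - 404091\right) = \left(-145476 + 383546\right) \left(9219 - 404091\right) = 238070 \left(-394872\right) = -94007177040$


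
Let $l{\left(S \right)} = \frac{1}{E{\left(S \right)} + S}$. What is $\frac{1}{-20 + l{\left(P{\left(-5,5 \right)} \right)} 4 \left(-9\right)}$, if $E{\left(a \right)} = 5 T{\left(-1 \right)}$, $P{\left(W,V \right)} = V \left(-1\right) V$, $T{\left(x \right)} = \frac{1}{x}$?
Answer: $- \frac{5}{94} \approx -0.053191$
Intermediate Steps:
$P{\left(W,V \right)} = - V^{2}$ ($P{\left(W,V \right)} = - V V = - V^{2}$)
$E{\left(a \right)} = -5$ ($E{\left(a \right)} = \frac{5}{-1} = 5 \left(-1\right) = -5$)
$l{\left(S \right)} = \frac{1}{-5 + S}$
$\frac{1}{-20 + l{\left(P{\left(-5,5 \right)} \right)} 4 \left(-9\right)} = \frac{1}{-20 + \frac{4 \left(-9\right)}{-5 - 5^{2}}} = \frac{1}{-20 + \frac{1}{-5 - 25} \left(-36\right)} = \frac{1}{-20 + \frac{1}{-30} \left(-36\right)} = \frac{1}{-20 - - \frac{6}{5}} = \frac{1}{-20 + \frac{6}{5}} = \frac{1}{- \frac{94}{5}} = - \frac{5}{94}$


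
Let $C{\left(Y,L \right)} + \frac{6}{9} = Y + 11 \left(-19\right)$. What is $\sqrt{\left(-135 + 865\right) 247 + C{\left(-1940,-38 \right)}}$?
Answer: $\frac{\sqrt{1603443}}{3} \approx 422.09$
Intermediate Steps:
$C{\left(Y,L \right)} = - \frac{629}{3} + Y$ ($C{\left(Y,L \right)} = - \frac{2}{3} + \left(Y + 11 \left(-19\right)\right) = - \frac{2}{3} + \left(Y - 209\right) = - \frac{2}{3} + \left(-209 + Y\right) = - \frac{629}{3} + Y$)
$\sqrt{\left(-135 + 865\right) 247 + C{\left(-1940,-38 \right)}} = \sqrt{\left(-135 + 865\right) 247 - \frac{6449}{3}} = \sqrt{730 \cdot 247 - \frac{6449}{3}} = \sqrt{180310 - \frac{6449}{3}} = \sqrt{\frac{534481}{3}} = \frac{\sqrt{1603443}}{3}$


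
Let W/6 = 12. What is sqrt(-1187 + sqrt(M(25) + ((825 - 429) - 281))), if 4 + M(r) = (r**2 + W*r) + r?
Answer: sqrt(-1187 + sqrt(2561)) ≈ 33.71*I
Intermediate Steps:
W = 72 (W = 6*12 = 72)
M(r) = -4 + r**2 + 73*r (M(r) = -4 + ((r**2 + 72*r) + r) = -4 + (r**2 + 73*r) = -4 + r**2 + 73*r)
sqrt(-1187 + sqrt(M(25) + ((825 - 429) - 281))) = sqrt(-1187 + sqrt((-4 + 25**2 + 73*25) + ((825 - 429) - 281))) = sqrt(-1187 + sqrt((-4 + 625 + 1825) + (396 - 281))) = sqrt(-1187 + sqrt(2446 + 115)) = sqrt(-1187 + sqrt(2561))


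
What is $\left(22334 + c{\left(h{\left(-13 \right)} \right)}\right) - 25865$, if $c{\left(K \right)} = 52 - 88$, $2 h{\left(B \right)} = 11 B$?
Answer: $-3567$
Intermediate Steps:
$h{\left(B \right)} = \frac{11 B}{2}$
$c{\left(K \right)} = -36$
$\left(22334 + c{\left(h{\left(-13 \right)} \right)}\right) - 25865 = \left(22334 - 36\right) - 25865 = 22298 - 25865 = -3567$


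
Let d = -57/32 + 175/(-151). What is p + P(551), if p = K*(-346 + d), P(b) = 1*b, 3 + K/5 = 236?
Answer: -1961619603/4832 ≈ -4.0596e+5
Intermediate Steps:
K = 1165 (K = -15 + 5*236 = -15 + 1180 = 1165)
P(b) = b
d = -14207/4832 (d = -57*1/32 + 175*(-1/151) = -57/32 - 175/151 = -14207/4832 ≈ -2.9402)
p = -1964282035/4832 (p = 1165*(-346 - 14207/4832) = 1165*(-1686079/4832) = -1964282035/4832 ≈ -4.0652e+5)
p + P(551) = -1964282035/4832 + 551 = -1961619603/4832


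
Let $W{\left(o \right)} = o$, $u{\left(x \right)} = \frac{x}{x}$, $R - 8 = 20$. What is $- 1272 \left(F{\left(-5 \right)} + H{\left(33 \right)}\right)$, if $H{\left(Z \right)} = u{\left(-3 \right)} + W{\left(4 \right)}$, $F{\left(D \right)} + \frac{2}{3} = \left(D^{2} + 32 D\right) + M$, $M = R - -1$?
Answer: $129320$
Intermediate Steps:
$R = 28$ ($R = 8 + 20 = 28$)
$M = 29$ ($M = 28 - -1 = 28 + 1 = 29$)
$u{\left(x \right)} = 1$
$F{\left(D \right)} = \frac{85}{3} + D^{2} + 32 D$ ($F{\left(D \right)} = - \frac{2}{3} + \left(\left(D^{2} + 32 D\right) + 29\right) = - \frac{2}{3} + \left(29 + D^{2} + 32 D\right) = \frac{85}{3} + D^{2} + 32 D$)
$H{\left(Z \right)} = 5$ ($H{\left(Z \right)} = 1 + 4 = 5$)
$- 1272 \left(F{\left(-5 \right)} + H{\left(33 \right)}\right) = - 1272 \left(\left(\frac{85}{3} + \left(-5\right)^{2} + 32 \left(-5\right)\right) + 5\right) = - 1272 \left(\left(\frac{85}{3} + 25 - 160\right) + 5\right) = - 1272 \left(- \frac{320}{3} + 5\right) = \left(-1272\right) \left(- \frac{305}{3}\right) = 129320$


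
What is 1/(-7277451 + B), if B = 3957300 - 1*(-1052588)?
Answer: -1/2267563 ≈ -4.4100e-7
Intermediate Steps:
B = 5009888 (B = 3957300 + 1052588 = 5009888)
1/(-7277451 + B) = 1/(-7277451 + 5009888) = 1/(-2267563) = -1/2267563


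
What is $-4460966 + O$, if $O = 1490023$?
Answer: $-2970943$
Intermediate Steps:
$-4460966 + O = -4460966 + 1490023 = -2970943$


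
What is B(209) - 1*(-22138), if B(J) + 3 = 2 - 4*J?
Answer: 21301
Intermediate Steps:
B(J) = -1 - 4*J (B(J) = -3 + (2 - 4*J) = -1 - 4*J)
B(209) - 1*(-22138) = (-1 - 4*209) - 1*(-22138) = (-1 - 836) + 22138 = -837 + 22138 = 21301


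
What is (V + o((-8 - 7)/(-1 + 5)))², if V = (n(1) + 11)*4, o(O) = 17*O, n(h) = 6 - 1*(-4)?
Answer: 6561/16 ≈ 410.06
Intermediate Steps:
n(h) = 10 (n(h) = 6 + 4 = 10)
V = 84 (V = (10 + 11)*4 = 21*4 = 84)
(V + o((-8 - 7)/(-1 + 5)))² = (84 + 17*((-8 - 7)/(-1 + 5)))² = (84 + 17*(-15/4))² = (84 - 255/4)² = (81/4)² = 6561/16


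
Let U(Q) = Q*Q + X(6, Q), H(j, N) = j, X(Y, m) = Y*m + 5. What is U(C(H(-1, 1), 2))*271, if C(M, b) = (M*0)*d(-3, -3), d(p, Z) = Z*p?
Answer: 1355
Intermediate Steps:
X(Y, m) = 5 + Y*m
C(M, b) = 0 (C(M, b) = (M*0)*(-3*(-3)) = 0*9 = 0)
U(Q) = 5 + Q**2 + 6*Q (U(Q) = Q*Q + (5 + 6*Q) = Q**2 + (5 + 6*Q) = 5 + Q**2 + 6*Q)
U(C(H(-1, 1), 2))*271 = (5 + 0**2 + 6*0)*271 = (5 + 0 + 0)*271 = 5*271 = 1355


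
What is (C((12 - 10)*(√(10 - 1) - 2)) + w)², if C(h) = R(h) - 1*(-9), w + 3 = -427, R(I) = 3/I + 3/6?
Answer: 175561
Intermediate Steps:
R(I) = ½ + 3/I (R(I) = 3/I + 3*(⅙) = 3/I + ½ = ½ + 3/I)
w = -430 (w = -3 - 427 = -430)
C(h) = 9 + (6 + h)/(2*h) (C(h) = (6 + h)/(2*h) - 1*(-9) = (6 + h)/(2*h) + 9 = 9 + (6 + h)/(2*h))
(C((12 - 10)*(√(10 - 1) - 2)) + w)² = ((19/2 + 3/(((12 - 10)*(√(10 - 1) - 2)))) - 430)² = ((19/2 + 3/((2*(√9 - 2)))) - 430)² = ((19/2 + 3/((2*(3 - 2)))) - 430)² = ((19/2 + 3/((2*1))) - 430)² = ((19/2 + 3/2) - 430)² = (11 - 430)² = (-419)² = 175561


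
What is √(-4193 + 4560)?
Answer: √367 ≈ 19.157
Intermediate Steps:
√(-4193 + 4560) = √367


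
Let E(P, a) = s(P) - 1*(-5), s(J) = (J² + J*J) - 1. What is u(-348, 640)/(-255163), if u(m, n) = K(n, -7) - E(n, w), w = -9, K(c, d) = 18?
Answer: 819186/255163 ≈ 3.2104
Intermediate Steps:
s(J) = -1 + 2*J² (s(J) = (J² + J²) - 1 = 2*J² - 1 = -1 + 2*J²)
E(P, a) = 4 + 2*P² (E(P, a) = (-1 + 2*P²) - 1*(-5) = (-1 + 2*P²) + 5 = 4 + 2*P²)
u(m, n) = 14 - 2*n² (u(m, n) = 18 - (4 + 2*n²) = 18 + (-4 - 2*n²) = 14 - 2*n²)
u(-348, 640)/(-255163) = (14 - 2*640²)/(-255163) = (14 - 2*409600)*(-1/255163) = (14 - 819200)*(-1/255163) = -819186*(-1/255163) = 819186/255163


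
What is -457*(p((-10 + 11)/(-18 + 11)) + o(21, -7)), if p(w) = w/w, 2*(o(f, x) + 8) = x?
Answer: 9597/2 ≈ 4798.5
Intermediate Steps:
o(f, x) = -8 + x/2
p(w) = 1
-457*(p((-10 + 11)/(-18 + 11)) + o(21, -7)) = -457*(1 + (-8 + (1/2)*(-7))) = -457*(1 + (-8 - 7/2)) = -457*(1 - 23/2) = -457*(-21/2) = 9597/2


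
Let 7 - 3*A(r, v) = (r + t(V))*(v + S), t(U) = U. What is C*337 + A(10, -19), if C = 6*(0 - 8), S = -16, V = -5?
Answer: -48346/3 ≈ -16115.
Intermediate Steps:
A(r, v) = 7/3 - (-16 + v)*(-5 + r)/3 (A(r, v) = 7/3 - (r - 5)*(v - 16)/3 = 7/3 - (-5 + r)*(-16 + v)/3 = 7/3 - (-16 + v)*(-5 + r)/3)
C = -48 (C = 6*(-8) = -48)
C*337 + A(10, -19) = -48*337 + (-73/3 + (5/3)*(-19) + (16/3)*10 - ⅓*10*(-19)) = -16176 + (-73/3 - 95/3 + 160/3 + 190/3) = -16176 + 182/3 = -48346/3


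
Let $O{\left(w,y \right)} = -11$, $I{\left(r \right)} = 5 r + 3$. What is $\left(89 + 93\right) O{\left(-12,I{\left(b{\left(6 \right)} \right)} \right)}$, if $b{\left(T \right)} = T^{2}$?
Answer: $-2002$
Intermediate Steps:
$I{\left(r \right)} = 3 + 5 r$
$\left(89 + 93\right) O{\left(-12,I{\left(b{\left(6 \right)} \right)} \right)} = \left(89 + 93\right) \left(-11\right) = 182 \left(-11\right) = -2002$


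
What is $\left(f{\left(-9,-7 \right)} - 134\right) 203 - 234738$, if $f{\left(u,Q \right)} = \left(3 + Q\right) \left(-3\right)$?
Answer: $-259504$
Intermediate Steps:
$f{\left(u,Q \right)} = -9 - 3 Q$
$\left(f{\left(-9,-7 \right)} - 134\right) 203 - 234738 = \left(\left(-9 - -21\right) - 134\right) 203 - 234738 = \left(\left(-9 + 21\right) - 134\right) 203 - 234738 = \left(12 - 134\right) 203 - 234738 = \left(-122\right) 203 - 234738 = -24766 - 234738 = -259504$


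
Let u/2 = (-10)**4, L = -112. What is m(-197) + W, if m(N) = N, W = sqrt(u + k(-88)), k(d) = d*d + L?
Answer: -197 + 4*sqrt(1727) ≈ -30.771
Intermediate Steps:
k(d) = -112 + d**2 (k(d) = d*d - 112 = d**2 - 112 = -112 + d**2)
u = 20000 (u = 2*(-10)**4 = 2*10000 = 20000)
W = 4*sqrt(1727) (W = sqrt(20000 + (-112 + (-88)**2)) = sqrt(20000 + (-112 + 7744)) = sqrt(20000 + 7632) = sqrt(27632) = 4*sqrt(1727) ≈ 166.23)
m(-197) + W = -197 + 4*sqrt(1727)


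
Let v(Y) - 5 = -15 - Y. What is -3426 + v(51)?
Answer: -3487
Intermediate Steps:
v(Y) = -10 - Y (v(Y) = 5 + (-15 - Y) = -10 - Y)
-3426 + v(51) = -3426 + (-10 - 1*51) = -3426 + (-10 - 51) = -3426 - 61 = -3487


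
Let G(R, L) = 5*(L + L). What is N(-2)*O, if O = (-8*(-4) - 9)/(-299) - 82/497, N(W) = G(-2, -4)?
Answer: 62520/6461 ≈ 9.6765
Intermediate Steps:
G(R, L) = 10*L (G(R, L) = 5*(2*L) = 10*L)
N(W) = -40 (N(W) = 10*(-4) = -40)
O = -1563/6461 (O = (32 - 9)*(-1/299) - 82*1/497 = 23*(-1/299) - 82/497 = -1/13 - 82/497 = -1563/6461 ≈ -0.24191)
N(-2)*O = -40*(-1563/6461) = 62520/6461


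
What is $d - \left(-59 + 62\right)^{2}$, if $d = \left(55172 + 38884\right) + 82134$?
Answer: $176181$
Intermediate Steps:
$d = 176190$ ($d = 94056 + 82134 = 176190$)
$d - \left(-59 + 62\right)^{2} = 176190 - \left(-59 + 62\right)^{2} = 176190 - 3^{2} = 176190 - 9 = 176181$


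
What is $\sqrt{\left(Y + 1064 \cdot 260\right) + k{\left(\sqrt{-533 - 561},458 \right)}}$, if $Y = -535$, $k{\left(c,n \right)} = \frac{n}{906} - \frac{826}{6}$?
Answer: $\frac{\sqrt{56631084243}}{453} \approx 525.33$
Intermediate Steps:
$k{\left(c,n \right)} = - \frac{413}{3} + \frac{n}{906}$ ($k{\left(c,n \right)} = n \frac{1}{906} - \frac{413}{3} = \frac{n}{906} - \frac{413}{3} = - \frac{413}{3} + \frac{n}{906}$)
$\sqrt{\left(Y + 1064 \cdot 260\right) + k{\left(\sqrt{-533 - 561},458 \right)}} = \sqrt{\left(-535 + 1064 \cdot 260\right) + \left(- \frac{413}{3} + \frac{1}{906} \cdot 458\right)} = \sqrt{\left(-535 + 276640\right) + \left(- \frac{413}{3} + \frac{229}{453}\right)} = \sqrt{276105 - \frac{62134}{453}} = \sqrt{\frac{125013431}{453}} = \frac{\sqrt{56631084243}}{453}$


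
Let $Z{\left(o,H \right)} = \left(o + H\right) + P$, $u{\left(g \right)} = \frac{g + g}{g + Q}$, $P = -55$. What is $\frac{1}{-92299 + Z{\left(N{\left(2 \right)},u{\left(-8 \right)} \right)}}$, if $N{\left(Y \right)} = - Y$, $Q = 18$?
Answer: $- \frac{5}{461788} \approx -1.0827 \cdot 10^{-5}$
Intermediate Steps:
$u{\left(g \right)} = \frac{2 g}{18 + g}$ ($u{\left(g \right)} = \frac{g + g}{g + 18} = \frac{2 g}{18 + g}$)
$Z{\left(o,H \right)} = -55 + H + o$ ($Z{\left(o,H \right)} = \left(o + H\right) - 55 = \left(H + o\right) - 55 = -55 + H + o$)
$\frac{1}{-92299 + Z{\left(N{\left(2 \right)},u{\left(-8 \right)} \right)}} = \frac{1}{-92299 - \left(57 + \frac{16}{18 - 8}\right)} = \frac{1}{-92299 - \left(57 + \frac{8}{5}\right)} = \frac{1}{-92299 - \frac{293}{5}} = \frac{1}{- \frac{461788}{5}} = - \frac{5}{461788}$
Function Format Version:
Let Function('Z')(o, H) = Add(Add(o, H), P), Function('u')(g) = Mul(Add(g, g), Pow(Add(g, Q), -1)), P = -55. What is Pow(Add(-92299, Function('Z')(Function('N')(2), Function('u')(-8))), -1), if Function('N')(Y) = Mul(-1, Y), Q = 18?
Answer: Rational(-5, 461788) ≈ -1.0827e-5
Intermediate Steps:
Function('u')(g) = Mul(2, g, Pow(Add(18, g), -1)) (Function('u')(g) = Mul(Add(g, g), Pow(Add(g, 18), -1)) = Mul(Mul(2, g), Pow(Add(18, g), -1)) = Mul(2, g, Pow(Add(18, g), -1)))
Function('Z')(o, H) = Add(-55, H, o) (Function('Z')(o, H) = Add(Add(o, H), -55) = Add(Add(H, o), -55) = Add(-55, H, o))
Pow(Add(-92299, Function('Z')(Function('N')(2), Function('u')(-8))), -1) = Pow(Add(-92299, Add(-55, Mul(2, -8, Pow(Add(18, -8), -1)), Mul(-1, 2))), -1) = Pow(Add(-92299, Add(-55, Mul(2, -8, Pow(10, -1)), -2)), -1) = Pow(Add(-92299, Add(-55, Mul(2, -8, Rational(1, 10)), -2)), -1) = Pow(Add(-92299, Add(-55, Rational(-8, 5), -2)), -1) = Pow(Add(-92299, Rational(-293, 5)), -1) = Pow(Rational(-461788, 5), -1) = Rational(-5, 461788)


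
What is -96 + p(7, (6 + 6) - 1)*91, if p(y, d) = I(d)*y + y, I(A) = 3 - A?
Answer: -4555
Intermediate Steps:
p(y, d) = y + y*(3 - d) (p(y, d) = (3 - d)*y + y = y*(3 - d) + y = y + y*(3 - d))
-96 + p(7, (6 + 6) - 1)*91 = -96 + (7*(4 - ((6 + 6) - 1)))*91 = -96 + (7*(4 - (12 - 1)))*91 = -96 + (7*(4 - 1*11))*91 = -96 + (7*(4 - 11))*91 = -96 + (7*(-7))*91 = -96 - 49*91 = -96 - 4459 = -4555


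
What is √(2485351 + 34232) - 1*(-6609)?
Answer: 6609 + 11*√20823 ≈ 8196.3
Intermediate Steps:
√(2485351 + 34232) - 1*(-6609) = √2519583 + 6609 = 11*√20823 + 6609 = 6609 + 11*√20823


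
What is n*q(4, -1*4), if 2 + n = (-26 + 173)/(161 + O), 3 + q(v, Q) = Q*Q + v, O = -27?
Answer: -2057/134 ≈ -15.351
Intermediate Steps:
q(v, Q) = -3 + v + Q**2 (q(v, Q) = -3 + (Q*Q + v) = -3 + (Q**2 + v) = -3 + (v + Q**2) = -3 + v + Q**2)
n = -121/134 (n = -2 + (-26 + 173)/(161 - 27) = -2 + 147/134 = -121/134 ≈ -0.90298)
n*q(4, -1*4) = -121*(-3 + 4 + (-1*4)**2)/134 = -121*(-3 + 4 + (-4)**2)/134 = -121*(-3 + 4 + 16)/134 = -121/134*17 = -2057/134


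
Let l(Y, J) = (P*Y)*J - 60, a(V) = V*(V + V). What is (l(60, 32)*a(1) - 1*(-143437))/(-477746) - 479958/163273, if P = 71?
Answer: -297212561929/78003022658 ≈ -3.8103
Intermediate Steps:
a(V) = 2*V² (a(V) = V*(2*V) = 2*V²)
l(Y, J) = -60 + 71*J*Y (l(Y, J) = (71*Y)*J - 60 = 71*J*Y - 60 = -60 + 71*J*Y)
(l(60, 32)*a(1) - 1*(-143437))/(-477746) - 479958/163273 = ((-60 + 71*32*60)*(2*1²) - 1*(-143437))/(-477746) - 479958/163273 = ((-60 + 136320)*(2*1) + 143437)*(-1/477746) - 479958*1/163273 = (136260*2 + 143437)*(-1/477746) - 479958/163273 = (272520 + 143437)*(-1/477746) - 479958/163273 = 415957*(-1/477746) - 479958/163273 = -415957/477746 - 479958/163273 = -297212561929/78003022658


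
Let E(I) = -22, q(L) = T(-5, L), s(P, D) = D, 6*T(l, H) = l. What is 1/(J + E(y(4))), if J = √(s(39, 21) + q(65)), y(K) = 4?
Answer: -12/253 - √6/253 ≈ -0.057113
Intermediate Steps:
T(l, H) = l/6
q(L) = -⅚ (q(L) = (⅙)*(-5) = -⅚)
J = 11*√6/6 (J = √(21 - ⅚) = √(121/6) = 11*√6/6 ≈ 4.4907)
1/(J + E(y(4))) = 1/(11*√6/6 - 22) = 1/(-22 + 11*√6/6)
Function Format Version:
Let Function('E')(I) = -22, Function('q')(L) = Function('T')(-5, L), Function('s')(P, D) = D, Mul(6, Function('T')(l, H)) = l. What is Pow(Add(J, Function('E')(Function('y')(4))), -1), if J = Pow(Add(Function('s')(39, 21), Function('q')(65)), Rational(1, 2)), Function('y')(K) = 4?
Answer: Add(Rational(-12, 253), Mul(Rational(-1, 253), Pow(6, Rational(1, 2)))) ≈ -0.057113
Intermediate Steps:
Function('T')(l, H) = Mul(Rational(1, 6), l)
Function('q')(L) = Rational(-5, 6) (Function('q')(L) = Mul(Rational(1, 6), -5) = Rational(-5, 6))
J = Mul(Rational(11, 6), Pow(6, Rational(1, 2))) (J = Pow(Add(21, Rational(-5, 6)), Rational(1, 2)) = Pow(Rational(121, 6), Rational(1, 2)) = Mul(Rational(11, 6), Pow(6, Rational(1, 2))) ≈ 4.4907)
Pow(Add(J, Function('E')(Function('y')(4))), -1) = Pow(Add(Mul(Rational(11, 6), Pow(6, Rational(1, 2))), -22), -1) = Pow(Add(-22, Mul(Rational(11, 6), Pow(6, Rational(1, 2)))), -1)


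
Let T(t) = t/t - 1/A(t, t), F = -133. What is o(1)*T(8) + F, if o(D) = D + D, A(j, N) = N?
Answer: -525/4 ≈ -131.25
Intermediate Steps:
T(t) = 1 - 1/t (T(t) = t/t - 1/t = 1 - 1/t)
o(D) = 2*D
o(1)*T(8) + F = (2*1)*((-1 + 8)/8) - 133 = 2*((⅛)*7) - 133 = 2*(7/8) - 133 = 7/4 - 133 = -525/4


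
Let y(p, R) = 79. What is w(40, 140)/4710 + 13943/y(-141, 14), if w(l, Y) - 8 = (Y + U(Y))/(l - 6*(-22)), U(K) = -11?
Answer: 52537777/297672 ≈ 176.50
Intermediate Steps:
w(l, Y) = 8 + (-11 + Y)/(132 + l) (w(l, Y) = 8 + (Y - 11)/(l - 6*(-22)) = 8 + (-11 + Y)/(l + 132) = 8 + (-11 + Y)/(132 + l))
w(40, 140)/4710 + 13943/y(-141, 14) = ((1045 + 140 + 8*40)/(132 + 40))/4710 + 13943/79 = ((1045 + 140 + 320)/172)*(1/4710) + 13943*(1/79) = ((1/172)*1505)*(1/4710) + 13943/79 = (35/4)*(1/4710) + 13943/79 = 7/3768 + 13943/79 = 52537777/297672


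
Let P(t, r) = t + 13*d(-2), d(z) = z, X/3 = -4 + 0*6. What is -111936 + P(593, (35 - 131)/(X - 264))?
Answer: -111369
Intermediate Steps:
X = -12 (X = 3*(-4 + 0*6) = 3*(-4 + 0) = 3*(-4) = -12)
P(t, r) = -26 + t (P(t, r) = t + 13*(-2) = t - 26 = -26 + t)
-111936 + P(593, (35 - 131)/(X - 264)) = -111936 + (-26 + 593) = -111936 + 567 = -111369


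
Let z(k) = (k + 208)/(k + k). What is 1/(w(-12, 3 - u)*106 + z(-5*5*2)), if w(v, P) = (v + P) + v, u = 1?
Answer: -50/116679 ≈ -0.00042853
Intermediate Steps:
z(k) = (208 + k)/(2*k) (z(k) = (208 + k)/((2*k)) = (208 + k)*(1/(2*k)) = (208 + k)/(2*k))
w(v, P) = P + 2*v (w(v, P) = (P + v) + v = P + 2*v)
1/(w(-12, 3 - u)*106 + z(-5*5*2)) = 1/(((3 - 1*1) + 2*(-12))*106 + (208 - 5*5*2)/(2*((-5*5*2)))) = 1/(((3 - 1) - 24)*106 + (208 - 25*2)/(2*((-25*2)))) = 1/((2 - 24)*106 + (1/2)*(208 - 50)/(-50)) = 1/(-22*106 + (1/2)*(-1/50)*158) = 1/(-2332 - 79/50) = 1/(-116679/50) = -50/116679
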